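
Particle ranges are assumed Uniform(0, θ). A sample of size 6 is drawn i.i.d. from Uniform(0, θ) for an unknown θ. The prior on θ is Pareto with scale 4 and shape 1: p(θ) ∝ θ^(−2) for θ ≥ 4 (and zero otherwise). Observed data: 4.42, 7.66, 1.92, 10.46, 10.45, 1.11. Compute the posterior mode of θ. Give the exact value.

θ̂_MAP = 10.46

The Uniform(0, θ) likelihood is θ^(−n) for θ ≥ max(xᵢ), zero otherwise. Here max(xᵢ) = 10.46.
Posterior ∝ θ^(−2) · θ^(−6) = θ^(−8) on θ ≥ max(4, 10.46) = 10.46.
This density is strictly decreasing in θ, so the posterior mode lies at the lower boundary of the support.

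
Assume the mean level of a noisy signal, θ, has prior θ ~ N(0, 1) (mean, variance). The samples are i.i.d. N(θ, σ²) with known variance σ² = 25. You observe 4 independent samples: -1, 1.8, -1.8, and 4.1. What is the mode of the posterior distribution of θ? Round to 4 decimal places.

θ̂_MAP = 0.1069

n = 4; x̄ = ((-1) + 1.8 + (-1.8) + 4.1)/4 = 3.1/4 = 0.775.
For a Normal prior and Normal likelihood with known variance, the posterior is Normal; its mode equals its mean, the precision-weighted average.
Prior precision 1/σ₀² = 1/1 = 1; data precision n/σ² = 4/25 = 0.16.
θ̂ = (1·0 + 0.16·0.775) / (1 + 0.16) = 0.124/1.16 = 31/290 ≈ 0.1069.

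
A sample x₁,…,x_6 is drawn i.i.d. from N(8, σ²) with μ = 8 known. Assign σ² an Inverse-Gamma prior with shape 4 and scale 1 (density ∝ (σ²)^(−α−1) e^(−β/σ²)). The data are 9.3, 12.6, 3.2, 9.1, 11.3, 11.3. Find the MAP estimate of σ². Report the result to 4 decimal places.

σ̂²_MAP = 4.4300

Sum of squared deviations about the known mean: SS = (9.3−8)² + (12.6−8)² + (3.2−8)² + (9.1−8)² + (11.3−8)² + (11.3−8)² = 68.88.
The Normal likelihood contributes (σ²)^(−n/2) exp(−SS/(2σ²)), so the posterior is Inverse-Gamma(α + n/2, β + SS/2) = Inverse-Gamma(7, 35.44).
The mode of Inverse-Gamma(a, b) is b/(a+1) = 35.44/8 ≈ 4.4300.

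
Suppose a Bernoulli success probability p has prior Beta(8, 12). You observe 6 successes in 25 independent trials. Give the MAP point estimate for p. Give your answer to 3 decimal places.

p̂_MAP = 0.302

Prior: Beta(8, 12).
Data: 6 successes in 25 trials. The binomial likelihood contributes p^6(1−p)^19, so the posterior is Beta(8+6, 12+19) = Beta(14, 31).
For Beta(a, b) with a, b > 1 the mode is (a−1)/(a+b−2) = 13/43 ≈ 0.302.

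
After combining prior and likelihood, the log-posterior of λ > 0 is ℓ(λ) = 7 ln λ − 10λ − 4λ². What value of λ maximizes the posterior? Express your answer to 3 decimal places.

λ̂_MAP = 0.500

ℓ'(λ) = 7/λ − 10 − 8λ. Setting this to zero and multiplying by λ: 8λ² + 10λ − 7 = 0.
λ = (−10 + √(10² + 4·8·7)) / (2·8) = (−10 + √324) / 16 = (−10 + 18)/16 = 1/2.
ℓ''(λ) = −7/λ² − 8 < 0, confirming a maximum.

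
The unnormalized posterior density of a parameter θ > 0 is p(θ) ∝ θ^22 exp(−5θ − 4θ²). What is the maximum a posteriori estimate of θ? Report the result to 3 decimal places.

ℓ'(θ) = 22/θ − 5 − 8θ. Setting this to zero and multiplying by θ: 8θ² + 5θ − 22 = 0.
θ = (−5 + √(5² + 4·8·22)) / (2·8) = (−5 + √729) / 16 = (−5 + 27)/16 = 11/8.
ℓ''(θ) = −22/θ² − 8 < 0, confirming a maximum.

θ̂_MAP = 1.375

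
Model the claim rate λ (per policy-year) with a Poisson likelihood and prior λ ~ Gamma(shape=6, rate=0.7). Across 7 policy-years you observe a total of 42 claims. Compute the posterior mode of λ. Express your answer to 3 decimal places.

Σxᵢ = 42, n = 7.
Posterior ∝ λ^5e^(−0.7λ) · λ^42e^(−7λ) = λ^47e^(−7.7λ), i.e. Gamma(shape=48, rate=7.7).
The mode of a Gamma(a, b) with a ≥ 1 (shape–rate) is (a−1)/b = 47/7.7 ≈ 6.104.

λ̂_MAP = 6.104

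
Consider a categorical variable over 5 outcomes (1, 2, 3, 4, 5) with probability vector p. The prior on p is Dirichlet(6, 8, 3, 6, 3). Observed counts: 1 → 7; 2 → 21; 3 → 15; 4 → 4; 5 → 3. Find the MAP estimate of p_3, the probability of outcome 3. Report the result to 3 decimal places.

The posterior is Dirichlet(αᵢ + nᵢ) = Dirichlet(13, 29, 18, 10, 6).
For a Dirichlet(a₁,…,a_K) with all aᵢ > 1, the mode has j-th component (aⱼ − 1)/(Σaᵢ − K).
Here Σaᵢ = 76 and K = 5, so p_3 = (18 − 1)/(76 − 5) = 17/71 ≈ 0.239.

MAP estimate: 0.239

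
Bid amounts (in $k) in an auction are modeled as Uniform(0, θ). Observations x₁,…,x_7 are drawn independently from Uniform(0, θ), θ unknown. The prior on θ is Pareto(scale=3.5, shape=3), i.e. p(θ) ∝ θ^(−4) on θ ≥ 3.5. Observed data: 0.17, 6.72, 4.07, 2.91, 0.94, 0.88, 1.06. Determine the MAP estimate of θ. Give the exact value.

The Uniform(0, θ) likelihood is θ^(−n) for θ ≥ max(xᵢ), zero otherwise. Here max(xᵢ) = 6.72.
Posterior ∝ θ^(−4) · θ^(−7) = θ^(−11) on θ ≥ max(3.5, 6.72) = 6.72.
This density is strictly decreasing in θ, so the posterior mode lies at the lower boundary of the support.

θ̂_MAP = 6.72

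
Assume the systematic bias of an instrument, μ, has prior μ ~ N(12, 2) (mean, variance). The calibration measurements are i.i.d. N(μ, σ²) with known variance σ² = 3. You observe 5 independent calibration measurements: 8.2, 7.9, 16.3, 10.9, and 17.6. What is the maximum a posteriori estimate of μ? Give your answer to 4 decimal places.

n = 5; x̄ = (8.2 + 7.9 + 16.3 + 10.9 + 17.6)/5 = 60.9/5 = 12.18.
For a Normal prior and Normal likelihood with known variance, the posterior is Normal; its mode equals its mean, the precision-weighted average.
Prior precision 1/σ₀² = 1/2 = 0.5; data precision n/σ² = 5/3.
μ̂ = (0.5·12 + (5/3)·12.18) / (0.5 + 5/3) = 26.3/(13/6) = 789/65 ≈ 12.1385.

μ̂_MAP = 12.1385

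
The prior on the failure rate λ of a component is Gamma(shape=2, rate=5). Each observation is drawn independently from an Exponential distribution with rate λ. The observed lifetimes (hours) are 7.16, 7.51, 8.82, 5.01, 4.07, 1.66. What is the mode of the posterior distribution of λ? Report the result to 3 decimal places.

The Exponential(rate=λ) likelihood is ∝ λ^n e^(−λΣtᵢ). Here n = 6 and Σtᵢ = 7.16 + 7.51 + 8.82 + 5.01 + 4.07 + 1.66 = 34.23.
Posterior ∝ λe^(−5λ) · λ^6e^(−34.23λ) = λ^7e^(−39.23λ), i.e. Gamma(8, 39.23).
Mode = (a−1)/b = 7/39.23 ≈ 0.178.

λ̂_MAP = 0.178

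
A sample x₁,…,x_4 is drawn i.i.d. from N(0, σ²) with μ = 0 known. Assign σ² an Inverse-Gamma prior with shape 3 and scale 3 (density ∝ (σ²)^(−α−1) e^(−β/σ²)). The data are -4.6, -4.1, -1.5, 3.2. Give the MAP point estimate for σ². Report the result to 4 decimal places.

Sum of squared deviations about the known mean: SS = (-4.6−0)² + (-4.1−0)² + (-1.5−0)² + (3.2−0)² = 50.46.
The Normal likelihood contributes (σ²)^(−n/2) exp(−SS/(2σ²)), so the posterior is Inverse-Gamma(α + n/2, β + SS/2) = Inverse-Gamma(5, 28.23).
The mode of Inverse-Gamma(a, b) is b/(a+1) = 28.23/6 ≈ 4.7050.

σ̂²_MAP = 4.7050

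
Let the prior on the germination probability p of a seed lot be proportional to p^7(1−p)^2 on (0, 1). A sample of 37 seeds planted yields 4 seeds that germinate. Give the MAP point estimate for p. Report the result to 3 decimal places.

The prior density ∝ p^7(1−p)^2 is the kernel of Beta(8, 3).
Data: 4 successes in 37 trials. The binomial likelihood contributes p^4(1−p)^33, so the posterior is Beta(8+4, 3+33) = Beta(12, 36).
For Beta(a, b) with a, b > 1 the mode is (a−1)/(a+b−2) = 11/46 ≈ 0.239.

p̂_MAP = 0.239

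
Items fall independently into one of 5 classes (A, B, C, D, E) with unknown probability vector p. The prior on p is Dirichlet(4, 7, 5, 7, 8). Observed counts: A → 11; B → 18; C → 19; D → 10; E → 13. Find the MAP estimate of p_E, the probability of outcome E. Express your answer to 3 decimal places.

The posterior is Dirichlet(αᵢ + nᵢ) = Dirichlet(15, 25, 24, 17, 21).
For a Dirichlet(a₁,…,a_K) with all aᵢ > 1, the mode has j-th component (aⱼ − 1)/(Σaᵢ − K).
Here Σaᵢ = 102 and K = 5, so p_E = (21 − 1)/(102 − 5) = 20/97 ≈ 0.206.

MAP estimate of p_E = 0.206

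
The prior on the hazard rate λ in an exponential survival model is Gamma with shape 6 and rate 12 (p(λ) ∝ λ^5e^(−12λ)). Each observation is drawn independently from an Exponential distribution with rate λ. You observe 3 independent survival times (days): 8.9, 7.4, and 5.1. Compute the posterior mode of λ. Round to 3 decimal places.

λ̂_MAP = 0.240

The Exponential(rate=λ) likelihood is ∝ λ^n e^(−λΣtᵢ). Here n = 3 and Σtᵢ = 8.9 + 7.4 + 5.1 = 21.4.
Posterior ∝ λ^5e^(−12λ) · λ^3e^(−21.4λ) = λ^8e^(−33.4λ), i.e. Gamma(9, 33.4).
Mode = (a−1)/b = 8/33.4 ≈ 0.240.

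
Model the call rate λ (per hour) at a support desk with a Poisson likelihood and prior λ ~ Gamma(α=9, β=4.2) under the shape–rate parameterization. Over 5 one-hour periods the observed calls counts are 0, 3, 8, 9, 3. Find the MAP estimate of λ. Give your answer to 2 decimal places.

λ̂_MAP = 3.37

Σxᵢ = 0+3+8+9+3 = 23, with n = 5.
Posterior ∝ λ^8e^(−4.2λ) · λ^23e^(−5λ) = λ^31e^(−9.2λ), i.e. Gamma(shape=32, rate=9.2).
The mode of a Gamma(a, b) with a ≥ 1 (shape–rate) is (a−1)/b = 31/9.2 ≈ 3.37.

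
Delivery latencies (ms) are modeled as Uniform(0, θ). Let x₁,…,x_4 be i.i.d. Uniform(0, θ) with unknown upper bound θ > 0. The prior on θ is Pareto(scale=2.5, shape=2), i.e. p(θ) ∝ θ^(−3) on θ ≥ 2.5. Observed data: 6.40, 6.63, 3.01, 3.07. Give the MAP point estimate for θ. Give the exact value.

The Uniform(0, θ) likelihood is θ^(−n) for θ ≥ max(xᵢ), zero otherwise. Here max(xᵢ) = 6.63.
Posterior ∝ θ^(−3) · θ^(−4) = θ^(−7) on θ ≥ max(2.5, 6.63) = 6.63.
This density is strictly decreasing in θ, so the posterior mode lies at the lower boundary of the support.

θ̂_MAP = 6.63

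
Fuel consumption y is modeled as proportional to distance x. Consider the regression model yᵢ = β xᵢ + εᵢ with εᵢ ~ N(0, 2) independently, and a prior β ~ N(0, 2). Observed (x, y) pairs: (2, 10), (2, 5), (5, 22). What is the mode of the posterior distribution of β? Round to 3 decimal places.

log p(β | y) = −Σ(yᵢ − βxᵢ)²/(2·2) − β²/(2·2) + const.
Setting the derivative to zero: Σxᵢ(yᵢ − βxᵢ)/2 − β/2 = 0, so β = Σxᵢyᵢ / (Σxᵢ² + σ²/τ²).
Σxᵢyᵢ = 2·10 + 2·5 + 5·22 = 140; Σxᵢ² = 33; σ²/τ² = 1.
β̂_MAP = 140 / (33 + 1) = 140/34 ≈ 4.118.

β̂_MAP = 4.118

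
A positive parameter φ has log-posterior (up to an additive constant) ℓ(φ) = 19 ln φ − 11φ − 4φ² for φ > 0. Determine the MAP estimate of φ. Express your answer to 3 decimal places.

ℓ'(φ) = 19/φ − 11 − 8φ. Setting this to zero and multiplying by φ: 8φ² + 11φ − 19 = 0.
φ = (−11 + √(11² + 4·8·19)) / (2·8) = (−11 + √729) / 16 = (−11 + 27)/16 = 1.
ℓ''(φ) = −19/φ² − 8 < 0, confirming a maximum.

φ̂_MAP = 1.000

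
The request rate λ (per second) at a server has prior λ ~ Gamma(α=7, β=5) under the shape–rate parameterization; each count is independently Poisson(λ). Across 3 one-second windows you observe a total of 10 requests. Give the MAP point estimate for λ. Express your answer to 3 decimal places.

λ̂_MAP = 2.000

Σxᵢ = 10, n = 3.
Posterior ∝ λ^6e^(−5λ) · λ^10e^(−3λ) = λ^16e^(−8λ), i.e. Gamma(shape=17, rate=8).
The mode of a Gamma(a, b) with a ≥ 1 (shape–rate) is (a−1)/b = 16/8 ≈ 2.000.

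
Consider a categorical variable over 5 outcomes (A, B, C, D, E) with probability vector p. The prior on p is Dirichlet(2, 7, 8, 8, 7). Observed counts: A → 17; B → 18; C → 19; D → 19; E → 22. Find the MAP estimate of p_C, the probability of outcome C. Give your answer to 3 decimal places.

MAP estimate of p_C = 0.213

The posterior is Dirichlet(αᵢ + nᵢ) = Dirichlet(19, 25, 27, 27, 29).
For a Dirichlet(a₁,…,a_K) with all aᵢ > 1, the mode has j-th component (aⱼ − 1)/(Σaᵢ − K).
Here Σaᵢ = 127 and K = 5, so p_C = (27 − 1)/(127 − 5) = 26/122 ≈ 0.213.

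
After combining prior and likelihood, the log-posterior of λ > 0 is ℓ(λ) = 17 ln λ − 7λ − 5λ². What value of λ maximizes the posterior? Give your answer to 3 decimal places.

ℓ'(λ) = 17/λ − 7 − 10λ. Setting this to zero and multiplying by λ: 10λ² + 7λ − 17 = 0.
λ = (−7 + √(7² + 4·10·17)) / (2·10) = (−7 + √729) / 20 = (−7 + 27)/20 = 1.
ℓ''(λ) = −17/λ² − 10 < 0, confirming a maximum.

λ̂_MAP = 1.000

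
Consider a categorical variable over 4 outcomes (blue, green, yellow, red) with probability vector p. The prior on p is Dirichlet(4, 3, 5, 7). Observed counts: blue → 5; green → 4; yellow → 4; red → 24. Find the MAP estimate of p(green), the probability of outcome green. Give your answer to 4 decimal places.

The posterior is Dirichlet(αᵢ + nᵢ) = Dirichlet(9, 7, 9, 31).
For a Dirichlet(a₁,…,a_K) with all aᵢ > 1, the mode has j-th component (aⱼ − 1)/(Σaᵢ − K).
Here Σaᵢ = 56 and K = 4, so p(green) = (7 − 1)/(56 − 4) = 6/52 ≈ 0.1154.

MAP estimate of p(green) = 0.1154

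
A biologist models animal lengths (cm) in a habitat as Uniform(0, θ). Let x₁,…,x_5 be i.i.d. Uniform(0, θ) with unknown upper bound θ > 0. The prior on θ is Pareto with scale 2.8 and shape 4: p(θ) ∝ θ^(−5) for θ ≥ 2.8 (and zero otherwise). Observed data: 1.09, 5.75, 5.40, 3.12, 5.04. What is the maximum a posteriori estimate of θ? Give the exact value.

The Uniform(0, θ) likelihood is θ^(−n) for θ ≥ max(xᵢ), zero otherwise. Here max(xᵢ) = 5.75.
Posterior ∝ θ^(−5) · θ^(−5) = θ^(−10) on θ ≥ max(2.8, 5.75) = 5.75.
This density is strictly decreasing in θ, so the posterior mode lies at the lower boundary of the support.

θ̂_MAP = 5.75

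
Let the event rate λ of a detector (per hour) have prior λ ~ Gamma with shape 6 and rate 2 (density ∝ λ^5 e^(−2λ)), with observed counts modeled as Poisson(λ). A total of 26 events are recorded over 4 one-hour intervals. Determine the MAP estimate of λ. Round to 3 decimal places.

Σxᵢ = 26, n = 4.
Posterior ∝ λ^5e^(−2λ) · λ^26e^(−4λ) = λ^31e^(−6λ), i.e. Gamma(shape=32, rate=6).
The mode of a Gamma(a, b) with a ≥ 1 (shape–rate) is (a−1)/b = 31/6 ≈ 5.167.

λ̂_MAP = 5.167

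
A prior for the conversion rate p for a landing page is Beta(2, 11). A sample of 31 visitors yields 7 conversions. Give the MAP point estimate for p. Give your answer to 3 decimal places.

p̂_MAP = 0.190

Prior: Beta(2, 11).
Data: 7 successes in 31 trials. The binomial likelihood contributes p^7(1−p)^24, so the posterior is Beta(2+7, 11+24) = Beta(9, 35).
For Beta(a, b) with a, b > 1 the mode is (a−1)/(a+b−2) = 8/42 ≈ 0.190.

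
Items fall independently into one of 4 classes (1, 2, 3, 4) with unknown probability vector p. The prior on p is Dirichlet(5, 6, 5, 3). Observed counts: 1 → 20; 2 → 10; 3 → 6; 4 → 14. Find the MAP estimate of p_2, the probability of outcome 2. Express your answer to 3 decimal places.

The posterior is Dirichlet(αᵢ + nᵢ) = Dirichlet(25, 16, 11, 17).
For a Dirichlet(a₁,…,a_K) with all aᵢ > 1, the mode has j-th component (aⱼ − 1)/(Σaᵢ − K).
Here Σaᵢ = 69 and K = 4, so p_2 = (16 − 1)/(69 − 4) = 15/65 ≈ 0.231.

MAP estimate: 0.231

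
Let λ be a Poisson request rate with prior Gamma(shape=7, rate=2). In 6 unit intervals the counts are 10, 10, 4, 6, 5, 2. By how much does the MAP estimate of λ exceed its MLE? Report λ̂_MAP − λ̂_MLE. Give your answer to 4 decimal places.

Σxᵢ = 37. Posterior is Gamma(44, 8); MAP = (44−1)/8 = 43/8 ≈ 5.37500.
MLE = x̄ = 37/6 ≈ 6.16667.
Difference = 43/8 − 37/6 = -19/24 ≈ -0.7917.

MAP − MLE = -0.7917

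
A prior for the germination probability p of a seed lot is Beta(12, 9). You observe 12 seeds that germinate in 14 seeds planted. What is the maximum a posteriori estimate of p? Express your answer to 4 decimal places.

Prior: Beta(12, 9).
Data: 12 successes in 14 trials. The binomial likelihood contributes p^12(1−p)^2, so the posterior is Beta(12+12, 9+2) = Beta(24, 11).
For Beta(a, b) with a, b > 1 the mode is (a−1)/(a+b−2) = 23/33 ≈ 0.6970.

p̂_MAP = 0.6970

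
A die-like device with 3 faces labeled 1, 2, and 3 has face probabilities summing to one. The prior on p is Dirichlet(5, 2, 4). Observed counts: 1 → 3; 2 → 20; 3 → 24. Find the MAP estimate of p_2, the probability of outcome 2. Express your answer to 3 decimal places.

The posterior is Dirichlet(αᵢ + nᵢ) = Dirichlet(8, 22, 28).
For a Dirichlet(a₁,…,a_K) with all aᵢ > 1, the mode has j-th component (aⱼ − 1)/(Σaᵢ − K).
Here Σaᵢ = 58 and K = 3, so p_2 = (22 − 1)/(58 − 3) = 21/55 ≈ 0.382.

MAP estimate: 0.382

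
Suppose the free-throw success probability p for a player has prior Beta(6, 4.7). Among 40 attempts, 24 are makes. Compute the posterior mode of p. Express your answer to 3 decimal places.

p̂_MAP = 0.595

Prior: Beta(6, 4.7).
Data: 24 successes in 40 trials. The binomial likelihood contributes p^24(1−p)^16, so the posterior is Beta(6+24, 4.7+16) = Beta(30, 20.7).
For Beta(a, b) with a, b > 1 the mode is (a−1)/(a+b−2) = 29/48.7 ≈ 0.595.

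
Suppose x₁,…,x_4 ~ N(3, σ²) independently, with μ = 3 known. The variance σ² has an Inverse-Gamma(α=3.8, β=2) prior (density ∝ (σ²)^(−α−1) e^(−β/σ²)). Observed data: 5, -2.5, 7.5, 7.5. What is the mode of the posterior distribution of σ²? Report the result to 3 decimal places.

σ̂²_MAP = 5.790

Sum of squared deviations about the known mean: SS = (5−3)² + (-2.5−3)² + (7.5−3)² + (7.5−3)² = 74.75.
The Normal likelihood contributes (σ²)^(−n/2) exp(−SS/(2σ²)), so the posterior is Inverse-Gamma(α + n/2, β + SS/2) = Inverse-Gamma(5.8, 39.375).
The mode of Inverse-Gamma(a, b) is b/(a+1) = 39.375/6.8 ≈ 5.790.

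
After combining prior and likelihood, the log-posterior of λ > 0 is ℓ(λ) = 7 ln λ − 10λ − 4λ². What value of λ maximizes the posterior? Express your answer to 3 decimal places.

ℓ'(λ) = 7/λ − 10 − 8λ. Setting this to zero and multiplying by λ: 8λ² + 10λ − 7 = 0.
λ = (−10 + √(10² + 4·8·7)) / (2·8) = (−10 + √324) / 16 = (−10 + 18)/16 = 1/2.
ℓ''(λ) = −7/λ² − 8 < 0, confirming a maximum.

λ̂_MAP = 0.500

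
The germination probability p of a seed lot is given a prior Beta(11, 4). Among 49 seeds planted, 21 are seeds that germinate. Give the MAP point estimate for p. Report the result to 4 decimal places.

Prior: Beta(11, 4).
Data: 21 successes in 49 trials. The binomial likelihood contributes p^21(1−p)^28, so the posterior is Beta(11+21, 4+28) = Beta(32, 32).
For Beta(a, b) with a, b > 1 the mode is (a−1)/(a+b−2) = 31/62 ≈ 0.5000.

p̂_MAP = 0.5000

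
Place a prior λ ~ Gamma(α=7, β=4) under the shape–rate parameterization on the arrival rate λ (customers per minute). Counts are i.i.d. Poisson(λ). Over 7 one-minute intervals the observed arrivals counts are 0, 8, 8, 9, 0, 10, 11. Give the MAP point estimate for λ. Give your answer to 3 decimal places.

λ̂_MAP = 4.727

Σxᵢ = 0+8+8+9+0+10+11 = 46, with n = 7.
Posterior ∝ λ^6e^(−4λ) · λ^46e^(−7λ) = λ^52e^(−11λ), i.e. Gamma(shape=53, rate=11).
The mode of a Gamma(a, b) with a ≥ 1 (shape–rate) is (a−1)/b = 52/11 ≈ 4.727.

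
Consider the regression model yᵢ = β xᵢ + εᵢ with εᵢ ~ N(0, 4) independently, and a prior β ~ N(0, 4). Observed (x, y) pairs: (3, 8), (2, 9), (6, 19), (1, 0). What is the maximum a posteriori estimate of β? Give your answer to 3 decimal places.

β̂_MAP = 3.059

log p(β | y) = −Σ(yᵢ − βxᵢ)²/(2·4) − β²/(2·4) + const.
Setting the derivative to zero: Σxᵢ(yᵢ − βxᵢ)/4 − β/4 = 0, so β = Σxᵢyᵢ / (Σxᵢ² + σ²/τ²).
Σxᵢyᵢ = 3·8 + 2·9 + 6·19 + 1·0 = 156; Σxᵢ² = 50; σ²/τ² = 1.
β̂_MAP = 156 / (50 + 1) = 156/51 ≈ 3.059.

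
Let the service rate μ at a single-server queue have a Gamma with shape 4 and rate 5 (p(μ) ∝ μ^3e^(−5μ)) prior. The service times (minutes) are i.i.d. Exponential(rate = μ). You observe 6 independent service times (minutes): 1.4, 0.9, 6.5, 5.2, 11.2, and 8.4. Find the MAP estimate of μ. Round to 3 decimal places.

μ̂_MAP = 0.233

The Exponential(rate=μ) likelihood is ∝ μ^n e^(−μΣtᵢ). Here n = 6 and Σtᵢ = 1.4 + 0.9 + 6.5 + 5.2 + 11.2 + 8.4 = 33.6.
Posterior ∝ μ^3e^(−5μ) · μ^6e^(−33.6μ) = μ^9e^(−38.6μ), i.e. Gamma(10, 38.6).
Mode = (a−1)/b = 9/38.6 ≈ 0.233.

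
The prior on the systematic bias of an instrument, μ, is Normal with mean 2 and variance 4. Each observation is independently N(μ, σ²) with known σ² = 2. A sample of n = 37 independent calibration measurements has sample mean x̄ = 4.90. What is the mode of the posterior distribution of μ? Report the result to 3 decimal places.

n = 37, x̄ = 4.90.
For a Normal prior and Normal likelihood with known variance, the posterior is Normal; its mode equals its mean, the precision-weighted average.
Prior precision 1/σ₀² = 1/4 = 0.25; data precision n/σ² = 37/2 = 18.5.
μ̂ = (0.25·2 + 18.5·4.9) / (0.25 + 18.5) = 91.15/18.75 = 1823/375 ≈ 4.861.

μ̂_MAP = 4.861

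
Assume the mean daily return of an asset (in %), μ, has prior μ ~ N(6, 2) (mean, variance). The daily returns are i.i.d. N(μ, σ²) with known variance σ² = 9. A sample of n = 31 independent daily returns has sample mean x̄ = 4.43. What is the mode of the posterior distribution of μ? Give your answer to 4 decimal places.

μ̂_MAP = 4.6290

n = 31, x̄ = 4.43.
For a Normal prior and Normal likelihood with known variance, the posterior is Normal; its mode equals its mean, the precision-weighted average.
Prior precision 1/σ₀² = 1/2 = 0.5; data precision n/σ² = 31/9.
μ̂ = (0.5·6 + (31/9)·4.43) / (0.5 + 31/9) = (16433/900)/(71/18) = 16433/3550 ≈ 4.6290.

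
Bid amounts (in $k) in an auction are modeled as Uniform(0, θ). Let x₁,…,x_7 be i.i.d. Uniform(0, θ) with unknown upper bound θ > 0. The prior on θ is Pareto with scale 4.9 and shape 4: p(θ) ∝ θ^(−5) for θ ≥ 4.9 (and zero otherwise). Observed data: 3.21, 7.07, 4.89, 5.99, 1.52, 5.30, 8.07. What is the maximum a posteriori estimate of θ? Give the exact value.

The Uniform(0, θ) likelihood is θ^(−n) for θ ≥ max(xᵢ), zero otherwise. Here max(xᵢ) = 8.07.
Posterior ∝ θ^(−5) · θ^(−7) = θ^(−12) on θ ≥ max(4.9, 8.07) = 8.07.
This density is strictly decreasing in θ, so the posterior mode lies at the lower boundary of the support.

θ̂_MAP = 8.07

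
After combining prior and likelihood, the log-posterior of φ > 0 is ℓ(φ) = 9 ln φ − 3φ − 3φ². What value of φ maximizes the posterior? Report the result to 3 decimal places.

ℓ'(φ) = 9/φ − 3 − 6φ. Setting this to zero and multiplying by φ: 6φ² + 3φ − 9 = 0.
φ = (−3 + √(3² + 4·6·9)) / (2·6) = (−3 + √225) / 12 = (−3 + 15)/12 = 1.
ℓ''(φ) = −9/φ² − 6 < 0, confirming a maximum.

φ̂_MAP = 1.000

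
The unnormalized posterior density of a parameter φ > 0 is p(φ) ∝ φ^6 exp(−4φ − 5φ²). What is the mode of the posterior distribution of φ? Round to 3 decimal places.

ℓ'(φ) = 6/φ − 4 − 10φ. Setting this to zero and multiplying by φ: 10φ² + 4φ − 6 = 0.
φ = (−4 + √(4² + 4·10·6)) / (2·10) = (−4 + √256) / 20 = (−4 + 16)/20 = 3/5.
ℓ''(φ) = −6/φ² − 10 < 0, confirming a maximum.

φ̂_MAP = 0.600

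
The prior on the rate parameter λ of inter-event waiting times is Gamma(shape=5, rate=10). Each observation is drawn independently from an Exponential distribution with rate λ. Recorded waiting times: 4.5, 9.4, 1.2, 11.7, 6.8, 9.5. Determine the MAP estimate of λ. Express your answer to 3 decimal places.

The Exponential(rate=λ) likelihood is ∝ λ^n e^(−λΣtᵢ). Here n = 6 and Σtᵢ = 4.5 + 9.4 + 1.2 + 11.7 + 6.8 + 9.5 = 43.1.
Posterior ∝ λ^4e^(−10λ) · λ^6e^(−43.1λ) = λ^10e^(−53.1λ), i.e. Gamma(11, 53.1).
Mode = (a−1)/b = 10/53.1 ≈ 0.188.

λ̂_MAP = 0.188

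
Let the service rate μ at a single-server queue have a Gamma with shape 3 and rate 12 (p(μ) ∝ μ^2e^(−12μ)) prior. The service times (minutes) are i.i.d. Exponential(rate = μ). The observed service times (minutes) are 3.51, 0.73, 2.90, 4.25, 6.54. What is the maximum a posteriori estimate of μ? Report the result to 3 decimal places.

The Exponential(rate=μ) likelihood is ∝ μ^n e^(−μΣtᵢ). Here n = 5 and Σtᵢ = 3.51 + 0.73 + 2.90 + 4.25 + 6.54 = 17.93.
Posterior ∝ μ^2e^(−12μ) · μ^5e^(−17.93μ) = μ^7e^(−29.93μ), i.e. Gamma(8, 29.93).
Mode = (a−1)/b = 7/29.93 ≈ 0.234.

μ̂_MAP = 0.234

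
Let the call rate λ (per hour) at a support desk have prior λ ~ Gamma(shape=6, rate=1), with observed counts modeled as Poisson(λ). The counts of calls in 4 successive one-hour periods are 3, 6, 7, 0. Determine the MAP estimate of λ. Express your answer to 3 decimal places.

Σxᵢ = 3+6+7+0 = 16, with n = 4.
Posterior ∝ λ^5e^(−1λ) · λ^16e^(−4λ) = λ^21e^(−5λ), i.e. Gamma(shape=22, rate=5).
The mode of a Gamma(a, b) with a ≥ 1 (shape–rate) is (a−1)/b = 21/5 ≈ 4.200.

λ̂_MAP = 4.200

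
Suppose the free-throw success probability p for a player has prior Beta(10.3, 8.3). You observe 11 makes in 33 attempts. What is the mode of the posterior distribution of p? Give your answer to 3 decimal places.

p̂_MAP = 0.409

Prior: Beta(10.3, 8.3).
Data: 11 successes in 33 trials. The binomial likelihood contributes p^11(1−p)^22, so the posterior is Beta(10.3+11, 8.3+22) = Beta(21.3, 30.3).
For Beta(a, b) with a, b > 1 the mode is (a−1)/(a+b−2) = 20.3/49.6 ≈ 0.409.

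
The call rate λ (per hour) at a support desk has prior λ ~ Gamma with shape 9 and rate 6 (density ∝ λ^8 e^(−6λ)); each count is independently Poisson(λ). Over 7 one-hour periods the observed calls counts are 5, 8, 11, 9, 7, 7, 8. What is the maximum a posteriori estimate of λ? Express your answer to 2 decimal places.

λ̂_MAP = 4.85

Σxᵢ = 5+8+11+9+7+7+8 = 55, with n = 7.
Posterior ∝ λ^8e^(−6λ) · λ^55e^(−7λ) = λ^63e^(−13λ), i.e. Gamma(shape=64, rate=13).
The mode of a Gamma(a, b) with a ≥ 1 (shape–rate) is (a−1)/b = 63/13 ≈ 4.85.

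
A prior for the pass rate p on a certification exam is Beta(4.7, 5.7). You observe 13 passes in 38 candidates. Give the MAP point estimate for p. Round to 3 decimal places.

p̂_MAP = 0.360

Prior: Beta(4.7, 5.7).
Data: 13 successes in 38 trials. The binomial likelihood contributes p^13(1−p)^25, so the posterior is Beta(4.7+13, 5.7+25) = Beta(17.7, 30.7).
For Beta(a, b) with a, b > 1 the mode is (a−1)/(a+b−2) = 16.7/46.4 ≈ 0.360.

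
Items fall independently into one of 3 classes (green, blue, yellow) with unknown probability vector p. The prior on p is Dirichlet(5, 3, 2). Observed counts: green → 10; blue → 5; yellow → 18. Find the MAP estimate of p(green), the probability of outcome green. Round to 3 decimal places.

The posterior is Dirichlet(αᵢ + nᵢ) = Dirichlet(15, 8, 20).
For a Dirichlet(a₁,…,a_K) with all aᵢ > 1, the mode has j-th component (aⱼ − 1)/(Σaᵢ − K).
Here Σaᵢ = 43 and K = 3, so p(green) = (15 − 1)/(43 − 3) = 14/40 ≈ 0.350.

MAP estimate of p(green) = 0.350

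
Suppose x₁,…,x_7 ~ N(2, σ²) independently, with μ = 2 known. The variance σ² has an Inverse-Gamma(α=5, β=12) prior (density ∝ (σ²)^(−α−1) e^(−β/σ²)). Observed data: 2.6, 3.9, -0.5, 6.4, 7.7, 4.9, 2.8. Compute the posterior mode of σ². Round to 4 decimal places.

Sum of squared deviations about the known mean: SS = (2.6−2)² + (3.9−2)² + (-0.5−2)² + (6.4−2)² + (7.7−2)² + (4.9−2)² + (2.8−2)² = 71.12.
The Normal likelihood contributes (σ²)^(−n/2) exp(−SS/(2σ²)), so the posterior is Inverse-Gamma(α + n/2, β + SS/2) = Inverse-Gamma(8.5, 47.56).
The mode of Inverse-Gamma(a, b) is b/(a+1) = 47.56/9.5 ≈ 5.0063.

σ̂²_MAP = 5.0063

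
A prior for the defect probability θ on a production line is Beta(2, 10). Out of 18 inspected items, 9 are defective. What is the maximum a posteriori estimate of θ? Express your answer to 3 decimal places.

Prior: Beta(2, 10).
Data: 9 successes in 18 trials. The binomial likelihood contributes θ^9(1−θ)^9, so the posterior is Beta(2+9, 10+9) = Beta(11, 19).
For Beta(a, b) with a, b > 1 the mode is (a−1)/(a+b−2) = 10/28 ≈ 0.357.

θ̂_MAP = 0.357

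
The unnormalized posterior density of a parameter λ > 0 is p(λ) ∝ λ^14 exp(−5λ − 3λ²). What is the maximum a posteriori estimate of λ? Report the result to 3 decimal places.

ℓ'(λ) = 14/λ − 5 − 6λ. Setting this to zero and multiplying by λ: 6λ² + 5λ − 14 = 0.
λ = (−5 + √(5² + 4·6·14)) / (2·6) = (−5 + √361) / 12 = (−5 + 19)/12 = 7/6.
ℓ''(λ) = −14/λ² − 6 < 0, confirming a maximum.

λ̂_MAP = 1.167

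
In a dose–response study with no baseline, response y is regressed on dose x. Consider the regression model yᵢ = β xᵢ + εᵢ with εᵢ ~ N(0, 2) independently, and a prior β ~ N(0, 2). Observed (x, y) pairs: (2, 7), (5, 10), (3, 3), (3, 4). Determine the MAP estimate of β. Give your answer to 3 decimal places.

β̂_MAP = 1.771

log p(β | y) = −Σ(yᵢ − βxᵢ)²/(2·2) − β²/(2·2) + const.
Setting the derivative to zero: Σxᵢ(yᵢ − βxᵢ)/2 − β/2 = 0, so β = Σxᵢyᵢ / (Σxᵢ² + σ²/τ²).
Σxᵢyᵢ = 2·7 + 5·10 + 3·3 + 3·4 = 85; Σxᵢ² = 47; σ²/τ² = 1.
β̂_MAP = 85 / (47 + 1) = 85/48 ≈ 1.771.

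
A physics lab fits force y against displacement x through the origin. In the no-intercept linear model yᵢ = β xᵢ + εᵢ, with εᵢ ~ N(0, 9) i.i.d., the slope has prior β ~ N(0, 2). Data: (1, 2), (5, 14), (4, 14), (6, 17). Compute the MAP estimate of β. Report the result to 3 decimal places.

log p(β | y) = −Σ(yᵢ − βxᵢ)²/(2·9) − β²/(2·2) + const.
Setting the derivative to zero: Σxᵢ(yᵢ − βxᵢ)/9 − β/2 = 0, so β = Σxᵢyᵢ / (Σxᵢ² + σ²/τ²).
Σxᵢyᵢ = 1·2 + 5·14 + 4·14 + 6·17 = 230; Σxᵢ² = 78; σ²/τ² = 4.5.
β̂_MAP = 230 / (78 + 4.5) = 230/82.5 ≈ 2.788.

β̂_MAP = 2.788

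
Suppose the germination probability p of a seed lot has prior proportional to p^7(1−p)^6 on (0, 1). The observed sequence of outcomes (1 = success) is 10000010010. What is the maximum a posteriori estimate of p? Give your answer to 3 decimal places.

p̂_MAP = 0.417

The prior density ∝ p^7(1−p)^6 is the kernel of Beta(8, 7).
Data: 3 successes in 11 trials (from the sequence). The binomial likelihood contributes p^3(1−p)^8, so the posterior is Beta(8+3, 7+8) = Beta(11, 15).
For Beta(a, b) with a, b > 1 the mode is (a−1)/(a+b−2) = 10/24 ≈ 0.417.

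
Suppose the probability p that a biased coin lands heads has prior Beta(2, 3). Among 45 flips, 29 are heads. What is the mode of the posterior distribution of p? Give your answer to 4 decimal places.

p̂_MAP = 0.6250

Prior: Beta(2, 3).
Data: 29 successes in 45 trials. The binomial likelihood contributes p^29(1−p)^16, so the posterior is Beta(2+29, 3+16) = Beta(31, 19).
For Beta(a, b) with a, b > 1 the mode is (a−1)/(a+b−2) = 30/48 ≈ 0.6250.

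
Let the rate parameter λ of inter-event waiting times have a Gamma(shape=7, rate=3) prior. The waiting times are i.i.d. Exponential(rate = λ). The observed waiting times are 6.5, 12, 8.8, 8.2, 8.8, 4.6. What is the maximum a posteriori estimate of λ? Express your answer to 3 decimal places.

The Exponential(rate=λ) likelihood is ∝ λ^n e^(−λΣtᵢ). Here n = 6 and Σtᵢ = 6.5 + 12 + 8.8 + 8.2 + 8.8 + 4.6 = 48.9.
Posterior ∝ λ^6e^(−3λ) · λ^6e^(−48.9λ) = λ^12e^(−51.9λ), i.e. Gamma(13, 51.9).
Mode = (a−1)/b = 12/51.9 ≈ 0.231.

λ̂_MAP = 0.231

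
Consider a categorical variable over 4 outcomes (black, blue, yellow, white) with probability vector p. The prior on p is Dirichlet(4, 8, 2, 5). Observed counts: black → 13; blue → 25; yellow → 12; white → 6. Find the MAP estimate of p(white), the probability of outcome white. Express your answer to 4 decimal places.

The posterior is Dirichlet(αᵢ + nᵢ) = Dirichlet(17, 33, 14, 11).
For a Dirichlet(a₁,…,a_K) with all aᵢ > 1, the mode has j-th component (aⱼ − 1)/(Σaᵢ − K).
Here Σaᵢ = 75 and K = 4, so p(white) = (11 − 1)/(75 − 4) = 10/71 ≈ 0.1408.

MAP estimate of p(white) = 0.1408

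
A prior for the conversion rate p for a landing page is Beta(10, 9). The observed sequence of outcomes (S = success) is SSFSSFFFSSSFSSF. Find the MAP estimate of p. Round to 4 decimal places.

p̂_MAP = 0.5625

Prior: Beta(10, 9).
Data: 9 successes in 15 trials (from the sequence). The binomial likelihood contributes p^9(1−p)^6, so the posterior is Beta(10+9, 9+6) = Beta(19, 15).
For Beta(a, b) with a, b > 1 the mode is (a−1)/(a+b−2) = 18/32 ≈ 0.5625.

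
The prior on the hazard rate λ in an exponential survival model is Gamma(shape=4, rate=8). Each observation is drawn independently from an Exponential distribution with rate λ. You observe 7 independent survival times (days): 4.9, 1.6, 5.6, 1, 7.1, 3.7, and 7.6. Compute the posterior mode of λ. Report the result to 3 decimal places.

The Exponential(rate=λ) likelihood is ∝ λ^n e^(−λΣtᵢ). Here n = 7 and Σtᵢ = 4.9 + 1.6 + 5.6 + 1 + 7.1 + 3.7 + 7.6 = 31.5.
Posterior ∝ λ^3e^(−8λ) · λ^7e^(−31.5λ) = λ^10e^(−39.5λ), i.e. Gamma(11, 39.5).
Mode = (a−1)/b = 10/39.5 ≈ 0.253.

λ̂_MAP = 0.253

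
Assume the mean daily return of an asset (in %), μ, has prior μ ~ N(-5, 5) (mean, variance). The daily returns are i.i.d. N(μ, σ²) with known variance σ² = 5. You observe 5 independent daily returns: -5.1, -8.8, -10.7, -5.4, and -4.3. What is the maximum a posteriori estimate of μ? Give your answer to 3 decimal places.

n = 5; x̄ = ((-5.1) + (-8.8) + (-10.7) + (-5.4) + (-4.3))/5 = -34.3/5 = -6.86.
For a Normal prior and Normal likelihood with known variance, the posterior is Normal; its mode equals its mean, the precision-weighted average.
Prior precision 1/σ₀² = 1/5 = 0.2; data precision n/σ² = 5/5 = 1.
μ̂ = (0.2·(-5) + 1·(-6.86)) / (0.2 + 1) = (-7.86)/1.2 = -6.550.

μ̂_MAP = -6.550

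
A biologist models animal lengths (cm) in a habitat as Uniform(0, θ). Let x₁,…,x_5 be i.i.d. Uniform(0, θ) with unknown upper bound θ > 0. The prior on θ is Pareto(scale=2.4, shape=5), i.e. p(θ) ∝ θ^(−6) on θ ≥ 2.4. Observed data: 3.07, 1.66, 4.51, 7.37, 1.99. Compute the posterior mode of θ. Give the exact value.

θ̂_MAP = 7.37

The Uniform(0, θ) likelihood is θ^(−n) for θ ≥ max(xᵢ), zero otherwise. Here max(xᵢ) = 7.37.
Posterior ∝ θ^(−6) · θ^(−5) = θ^(−11) on θ ≥ max(2.4, 7.37) = 7.37.
This density is strictly decreasing in θ, so the posterior mode lies at the lower boundary of the support.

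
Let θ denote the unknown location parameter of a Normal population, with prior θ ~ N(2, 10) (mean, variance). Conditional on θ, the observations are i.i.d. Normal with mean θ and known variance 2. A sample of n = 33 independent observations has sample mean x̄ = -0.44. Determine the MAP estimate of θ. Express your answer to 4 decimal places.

θ̂_MAP = -0.4253

n = 33, x̄ = -0.44.
For a Normal prior and Normal likelihood with known variance, the posterior is Normal; its mode equals its mean, the precision-weighted average.
Prior precision 1/σ₀² = 1/10 = 0.1; data precision n/σ² = 33/2 = 16.5.
θ̂ = (0.1·2 + 16.5·(-0.44)) / (0.1 + 16.5) = (-7.06)/16.6 = -353/830 ≈ -0.4253.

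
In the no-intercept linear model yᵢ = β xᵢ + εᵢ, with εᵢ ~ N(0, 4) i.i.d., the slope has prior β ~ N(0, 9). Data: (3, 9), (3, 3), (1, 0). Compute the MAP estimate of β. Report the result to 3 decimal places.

β̂_MAP = 1.851

log p(β | y) = −Σ(yᵢ − βxᵢ)²/(2·4) − β²/(2·9) + const.
Setting the derivative to zero: Σxᵢ(yᵢ − βxᵢ)/4 − β/9 = 0, so β = Σxᵢyᵢ / (Σxᵢ² + σ²/τ²).
Σxᵢyᵢ = 3·9 + 3·3 + 1·0 = 36; Σxᵢ² = 19; σ²/τ² = 4/9.
β̂_MAP = 36 / (19 + 4/9) = 36/(175/9) = 324/175 ≈ 1.851.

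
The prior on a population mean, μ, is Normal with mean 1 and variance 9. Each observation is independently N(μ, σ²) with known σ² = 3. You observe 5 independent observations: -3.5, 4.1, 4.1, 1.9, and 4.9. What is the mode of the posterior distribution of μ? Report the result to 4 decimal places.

n = 5; x̄ = ((-3.5) + 4.1 + 4.1 + 1.9 + 4.9)/5 = 11.5/5 = 2.3.
For a Normal prior and Normal likelihood with known variance, the posterior is Normal; its mode equals its mean, the precision-weighted average.
Prior precision 1/σ₀² = 1/9; data precision n/σ² = 5/3.
μ̂ = ((1/9)·1 + (5/3)·2.3) / (1/9 + 5/3) = (71/18)/(16/9) = 2.21875 ≈ 2.2188.

μ̂_MAP = 2.2188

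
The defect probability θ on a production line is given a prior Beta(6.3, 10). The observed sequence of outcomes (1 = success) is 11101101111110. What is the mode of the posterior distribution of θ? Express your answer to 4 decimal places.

θ̂_MAP = 0.5760

Prior: Beta(6.3, 10).
Data: 11 successes in 14 trials (from the sequence). The binomial likelihood contributes θ^11(1−θ)^3, so the posterior is Beta(6.3+11, 10+3) = Beta(17.3, 13).
For Beta(a, b) with a, b > 1 the mode is (a−1)/(a+b−2) = 16.3/28.3 ≈ 0.5760.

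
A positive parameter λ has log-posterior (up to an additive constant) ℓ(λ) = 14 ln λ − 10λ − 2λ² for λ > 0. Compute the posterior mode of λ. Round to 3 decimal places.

λ̂_MAP = 1.000

ℓ'(λ) = 14/λ − 10 − 4λ. Setting this to zero and multiplying by λ: 4λ² + 10λ − 14 = 0.
λ = (−10 + √(10² + 4·4·14)) / (2·4) = (−10 + √324) / 8 = (−10 + 18)/8 = 1.
ℓ''(λ) = −14/λ² − 4 < 0, confirming a maximum.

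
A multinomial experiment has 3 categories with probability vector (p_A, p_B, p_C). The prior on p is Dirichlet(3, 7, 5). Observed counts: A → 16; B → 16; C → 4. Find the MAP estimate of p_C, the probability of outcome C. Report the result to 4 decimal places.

The posterior is Dirichlet(αᵢ + nᵢ) = Dirichlet(19, 23, 9).
For a Dirichlet(a₁,…,a_K) with all aᵢ > 1, the mode has j-th component (aⱼ − 1)/(Σaᵢ − K).
Here Σaᵢ = 51 and K = 3, so p_C = (9 − 1)/(51 − 3) = 8/48 ≈ 0.1667.

MAP estimate of p_C = 0.1667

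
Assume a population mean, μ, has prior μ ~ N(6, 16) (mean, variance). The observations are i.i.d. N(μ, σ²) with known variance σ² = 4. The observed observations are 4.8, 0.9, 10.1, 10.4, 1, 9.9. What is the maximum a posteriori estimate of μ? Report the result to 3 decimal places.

n = 6; x̄ = (4.8 + 0.9 + 10.1 + 10.4 + 1 + 9.9)/6 = 37.1/6 = 371/60 ≈ 6.1833.
For a Normal prior and Normal likelihood with known variance, the posterior is Normal; its mode equals its mean, the precision-weighted average.
Prior precision 1/σ₀² = 1/16 = 0.0625; data precision n/σ² = 6/4 = 1.5.
μ̂ = (0.0625·6 + 1.5·(371/60)) / (0.0625 + 1.5) = 9.65/1.5625 = 6.176.

μ̂_MAP = 6.176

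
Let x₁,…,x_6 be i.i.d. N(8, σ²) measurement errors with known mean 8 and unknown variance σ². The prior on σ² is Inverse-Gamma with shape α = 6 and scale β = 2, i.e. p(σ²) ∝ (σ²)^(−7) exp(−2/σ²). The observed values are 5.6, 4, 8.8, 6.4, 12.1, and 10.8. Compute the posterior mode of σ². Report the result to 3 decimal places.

σ̂²_MAP = 2.681

Sum of squared deviations about the known mean: SS = (5.6−8)² + (4−8)² + (8.8−8)² + (6.4−8)² + (12.1−8)² + (10.8−8)² = 49.61.
The Normal likelihood contributes (σ²)^(−n/2) exp(−SS/(2σ²)), so the posterior is Inverse-Gamma(α + n/2, β + SS/2) = Inverse-Gamma(9, 26.805).
The mode of Inverse-Gamma(a, b) is b/(a+1) = 26.805/10 ≈ 2.681.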